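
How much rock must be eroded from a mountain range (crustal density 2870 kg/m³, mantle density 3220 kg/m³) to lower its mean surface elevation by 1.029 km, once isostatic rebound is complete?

Net drop Δ = e − u = e − e ρ_c/ρ_m = e (ρ_m − ρ_c)/ρ_m.
e = Δ ρ_m/(ρ_m − ρ_c) = 1.029 km × 3220/350 = 9.47 km.

9.47 km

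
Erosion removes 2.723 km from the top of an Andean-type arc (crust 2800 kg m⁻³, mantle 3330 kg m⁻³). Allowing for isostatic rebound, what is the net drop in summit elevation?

Rebound u = e ρ_c/ρ_m = 2.723 km × 2800/3330 = 2.29 km.
Net surface drop = e − u = 2.723 km − 2.29 km = e (ρ_m − ρ_c)/ρ_m = 0.433 km.

0.433 km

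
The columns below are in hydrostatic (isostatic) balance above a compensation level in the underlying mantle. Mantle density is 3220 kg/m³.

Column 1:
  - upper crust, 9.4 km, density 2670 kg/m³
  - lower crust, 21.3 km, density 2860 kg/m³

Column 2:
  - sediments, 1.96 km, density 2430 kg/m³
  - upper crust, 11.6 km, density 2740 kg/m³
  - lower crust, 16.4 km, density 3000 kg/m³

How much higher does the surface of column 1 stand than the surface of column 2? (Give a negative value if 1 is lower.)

For any compensation level in the mantle, the mantle terms cancel and isostasy reduces to e = (Σt_1 − Σt_2) − (Σ(ρt)_1 − Σ(ρt)_2) / ρ_m.
Σt_1 = 30.7 km; Σt_2 = 29.96 km; Σ(ρt)_1 = 86016; Σ(ρt)_2 = 85746.8 (in km·kg/m³).
e = (30.7 − 29.96) − (86016 − 85746.8) / 3220 = 0.656 km.

0.656 km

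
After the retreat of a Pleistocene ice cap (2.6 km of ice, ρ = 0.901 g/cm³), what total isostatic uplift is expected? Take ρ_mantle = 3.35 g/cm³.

0.699 km

Removing the load lets mantle flow back in; uplift u satisfies ρ_ice t = ρ_m u.
u = t ρ_ice/ρ_m = 2.6 km × 0.901/3.35 = 0.699 km.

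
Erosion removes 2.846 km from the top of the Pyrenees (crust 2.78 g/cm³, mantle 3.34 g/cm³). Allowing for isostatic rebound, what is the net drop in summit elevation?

0.477 km

Rebound u = e ρ_c/ρ_m = 2.846 km × 2.78/3.34 = 2.369 km.
Net surface drop = e − u = 2.846 km − 2.369 km = e (ρ_m − ρ_c)/ρ_m = 0.477 km.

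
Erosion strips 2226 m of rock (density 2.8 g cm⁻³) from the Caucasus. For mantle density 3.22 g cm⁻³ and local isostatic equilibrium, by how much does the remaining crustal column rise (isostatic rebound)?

1940 m

Unloading: uplift u = e ρ_c/ρ_m = 2226 m × 2.8/3.22 = 1940 m.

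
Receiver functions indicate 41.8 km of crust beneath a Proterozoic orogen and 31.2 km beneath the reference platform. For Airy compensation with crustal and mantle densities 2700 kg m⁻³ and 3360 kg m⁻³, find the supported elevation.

Excess crust Δ = 41.8 km − 31.2 km = 10.6 km, split between elevation h and root r with h + r = Δ.
Airy balance ρ_c h = (ρ_m − ρ_c) r gives r = h ρ_c/(ρ_m − ρ_c), so h (1 + ρ_c/(ρ_m − ρ_c)) = Δ, i.e. h = Δ (ρ_m − ρ_c)/ρ_m.
h = 10.6 km × 660/3360 = 2.08 km.

2.08 km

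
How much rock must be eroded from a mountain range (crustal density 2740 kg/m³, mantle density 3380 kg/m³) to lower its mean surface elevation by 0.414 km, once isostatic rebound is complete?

Net drop Δ = e − u = e − e ρ_c/ρ_m = e (ρ_m − ρ_c)/ρ_m.
e = Δ ρ_m/(ρ_m − ρ_c) = 0.414 km × 3380/640 = 2.19 km.

2.19 km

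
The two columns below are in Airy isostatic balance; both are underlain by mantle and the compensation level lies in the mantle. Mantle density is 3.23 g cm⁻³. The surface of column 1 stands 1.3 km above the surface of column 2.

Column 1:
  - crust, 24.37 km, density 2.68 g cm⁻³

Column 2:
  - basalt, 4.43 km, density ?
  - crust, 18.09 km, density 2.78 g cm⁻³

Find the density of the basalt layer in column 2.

Take the compensation level at the base of the deeper column (depth z_c below the surface of column 1) and equate Σ ρ_i t_i down to z_c; mantle fills any gap and the z_c terms cancel.
Column 1: 24.37×2.68 + (z_c − 24.37)×3.23
Column 2: 1.3×0 + 4.43×ρ + 18.09×2.78 + (z_c − 1.3 − 22.52)×3.23
The z_c×3.23 term appears on both sides and cancels. Collect the known terms of each column as K = Σ(ρt)_known − 3.23 × (depth of known layers): K_1 = 65.3116 − 3.23×24.37 = −13.4035; K_2 = 50.2902 − 3.23×(1.3 + 22.52) = −26.6484.
Balance: K_1 = K_2 + 4.43×ρ, so ρ = (K_1 − K_2)/4.43 = 13.2449/4.43 = 2.99 g cm⁻³.

2.99 g cm⁻³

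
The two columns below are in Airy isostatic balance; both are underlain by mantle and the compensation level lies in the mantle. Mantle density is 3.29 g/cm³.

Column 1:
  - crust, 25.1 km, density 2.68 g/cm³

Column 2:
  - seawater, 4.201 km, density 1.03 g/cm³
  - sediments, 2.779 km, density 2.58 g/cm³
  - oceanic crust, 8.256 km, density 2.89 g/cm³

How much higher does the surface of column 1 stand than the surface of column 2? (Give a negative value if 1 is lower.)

For any compensation level in the mantle, the mantle terms cancel and isostasy reduces to e = (Σt_1 − Σt_2) − (Σ(ρt)_1 − Σ(ρt)_2) / ρ_m.
Σt_1 = 25.1 km; Σt_2 = 15.236 km; Σ(ρt)_1 = 67.268; Σ(ρt)_2 = 35.35669 (in km·g/cm³).
e = (25.1 − 15.236) − (67.268 − 35.35669) / 3.29 = 0.165 km.

0.165 km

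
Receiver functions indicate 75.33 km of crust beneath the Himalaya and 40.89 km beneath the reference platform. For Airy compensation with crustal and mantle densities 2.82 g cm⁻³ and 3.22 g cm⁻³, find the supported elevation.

Excess crust Δ = 75.33 km − 40.89 km = 34.44 km, split between elevation h and root r with h + r = Δ.
Airy balance ρ_c h = (ρ_m − ρ_c) r gives r = h ρ_c/(ρ_m − ρ_c), so h (1 + ρ_c/(ρ_m − ρ_c)) = Δ, i.e. h = Δ (ρ_m − ρ_c)/ρ_m.
h = 34.44 km × 0.4/3.22 = 4.28 km.

4.28 km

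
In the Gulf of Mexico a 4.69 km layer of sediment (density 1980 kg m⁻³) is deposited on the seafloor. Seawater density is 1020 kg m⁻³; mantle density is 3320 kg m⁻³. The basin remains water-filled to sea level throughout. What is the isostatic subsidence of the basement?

Submarine loading: the sediment displaces seawater, and the subsidence is in turn flooded, so s (ρ_m − ρ_w) = t (ρ_sed − ρ_w).
s = 4.69 km × (1980 − 1020) / (3320 − 1020) = 1.96 km.

1.96 km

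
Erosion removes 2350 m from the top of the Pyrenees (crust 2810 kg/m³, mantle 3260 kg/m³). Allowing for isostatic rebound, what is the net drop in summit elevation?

324 m

Rebound u = e ρ_c/ρ_m = 2350 m × 2810/3260 = 2026 m.
Net surface drop = e − u = 2350 m − 2026 m = e (ρ_m − ρ_c)/ρ_m = 324 m.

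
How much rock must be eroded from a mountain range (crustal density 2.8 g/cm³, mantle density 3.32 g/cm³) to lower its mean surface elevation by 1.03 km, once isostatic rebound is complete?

Net drop Δ = e − u = e − e ρ_c/ρ_m = e (ρ_m − ρ_c)/ρ_m.
e = Δ ρ_m/(ρ_m − ρ_c) = 1.03 km × 3.32/0.52 = 6.58 km.

6.58 km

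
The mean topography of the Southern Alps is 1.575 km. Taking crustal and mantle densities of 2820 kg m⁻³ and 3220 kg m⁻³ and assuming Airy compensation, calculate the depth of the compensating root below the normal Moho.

11.1 km

Balancing pressure at the compensation depth: the weight of the topography is balanced by the buoyancy of the root, ρ_c h = (ρ_m − ρ_c) r.
r = h · ρ_c / (ρ_m − ρ_c) = 1.575 km × 2820 / (3220 − 2820) = 11.1 km.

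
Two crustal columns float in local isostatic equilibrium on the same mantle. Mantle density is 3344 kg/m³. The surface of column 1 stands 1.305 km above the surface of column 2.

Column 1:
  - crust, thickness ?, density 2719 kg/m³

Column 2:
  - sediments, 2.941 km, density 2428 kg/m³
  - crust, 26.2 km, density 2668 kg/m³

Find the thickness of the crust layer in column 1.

39.6 km

Take the compensation level at the base of the deeper column (depth z_c below the surface of column 1) and equate Σ ρ_i t_i down to z_c; mantle fills any gap and the z_c terms cancel.
Column 1: x×2719 + (z_c − 0 − x)×3344
Column 2: 1.305×0 + 2.941×2428 + 26.2×2668 + (z_c − 1.305 − 29.141)×3344
The z_c×3344 term appears on both sides and cancels. Collect the known terms of each column as K = Σ(ρt)_known − 3344 × (depth of known layers): K_1 = 0 − 3344×0 = 0; K_2 = 77042.348 − 3344×(1.305 + 29.141) = −24769.076.
Balance: K_1 − x×(3344 − 2719) = K_2, so x = (K_1 − K_2)/(3344 − 2719) = 24769.1/625 = 39.6 km.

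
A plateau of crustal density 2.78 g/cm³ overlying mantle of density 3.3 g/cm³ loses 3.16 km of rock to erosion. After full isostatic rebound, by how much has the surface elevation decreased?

Rebound u = e ρ_c/ρ_m = 3.16 km × 2.78/3.3 = 2.662 km.
Net surface drop = e − u = 3.16 km − 2.662 km = e (ρ_m − ρ_c)/ρ_m = 0.498 km.

0.498 km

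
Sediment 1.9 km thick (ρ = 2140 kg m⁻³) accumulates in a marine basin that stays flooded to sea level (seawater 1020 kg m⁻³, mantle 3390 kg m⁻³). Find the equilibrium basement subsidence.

Submarine loading: the sediment displaces seawater, and the subsidence is in turn flooded, so s (ρ_m − ρ_w) = t (ρ_sed − ρ_w).
s = 1.9 km × (2140 − 1020) / (3390 − 1020) = 0.898 km.

0.898 km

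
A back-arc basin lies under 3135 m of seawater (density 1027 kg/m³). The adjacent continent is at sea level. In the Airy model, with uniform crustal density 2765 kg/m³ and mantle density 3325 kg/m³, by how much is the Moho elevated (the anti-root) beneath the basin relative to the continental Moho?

Equating mass per unit area of the two columns: replacing crust with seawater at the top is compensated by replacing crust with mantle at the base: d (ρ_c − ρ_w) = a (ρ_m − ρ_c).
a = d (ρ_c − ρ_w)/(ρ_m − ρ_c) = 3135 m × 1738/560 = 9730 m.

9730 m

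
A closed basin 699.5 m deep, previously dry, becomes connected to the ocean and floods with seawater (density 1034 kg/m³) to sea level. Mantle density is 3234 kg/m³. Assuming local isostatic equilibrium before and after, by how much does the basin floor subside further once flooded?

329 m

After flooding the water column is d + s deep. Its weight must equal the weight of mantle displaced by the extra subsidence s: (d + s) ρ_w = s ρ_m.
s = d ρ_w / (ρ_m − ρ_w) = 699.5 m × 1034/(3234 − 1034) = 329 m.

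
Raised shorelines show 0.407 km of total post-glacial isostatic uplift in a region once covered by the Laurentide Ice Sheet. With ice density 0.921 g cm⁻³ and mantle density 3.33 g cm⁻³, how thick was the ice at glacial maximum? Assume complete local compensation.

1.47 km

u = t ρ_ice/ρ_m → t = u ρ_m/ρ_ice = 0.407 km × 3.33/0.921 = 1.47 km.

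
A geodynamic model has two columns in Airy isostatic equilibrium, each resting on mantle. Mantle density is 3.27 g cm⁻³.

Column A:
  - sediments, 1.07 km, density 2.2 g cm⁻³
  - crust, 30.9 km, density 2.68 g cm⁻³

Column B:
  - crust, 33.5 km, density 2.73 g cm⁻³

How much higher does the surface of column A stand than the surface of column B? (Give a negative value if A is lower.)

For any compensation level in the mantle, the mantle terms cancel and isostasy reduces to e = (Σt_A − Σt_B) − (Σ(ρt)_A − Σ(ρt)_B) / ρ_m.
Σt_A = 31.97 km; Σt_B = 33.5 km; Σ(ρt)_A = 85.166; Σ(ρt)_B = 91.455 (in km·g cm⁻³).
e = (31.97 − 33.5) − (85.166 − 91.455) / 3.27 = 0.393 km.

0.393 km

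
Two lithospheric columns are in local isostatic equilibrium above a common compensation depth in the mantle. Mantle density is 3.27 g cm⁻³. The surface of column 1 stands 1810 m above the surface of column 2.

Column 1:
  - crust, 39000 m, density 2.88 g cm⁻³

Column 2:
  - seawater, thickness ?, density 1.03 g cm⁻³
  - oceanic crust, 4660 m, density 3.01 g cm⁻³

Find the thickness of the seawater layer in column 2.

3610 m

Take the compensation level at the base of the deeper column (depth z_c below the surface of column 1) and equate Σ ρ_i t_i down to z_c; mantle fills any gap and the z_c terms cancel.
Column 1: 39000×2.88 + (z_c − 39000)×3.27
Column 2: 1810×0 + x×1.03 + 4660×3.01 + (z_c − 1810 − 4660 − x)×3.27
The z_c×3.27 term appears on both sides and cancels. Collect the known terms of each column as K = Σ(ρt)_known − 3.27 × (depth of known layers): K_1 = 112320 − 3.27×39000 = −15210; K_2 = 14026.6 − 3.27×(1810 + 4660) = −7130.3.
Balance: K_1 = K_2 − x×(3.27 − 1.03), so x = (K_2 − K_1)/(3.27 − 1.03) = 8079.7/2.24 = 3610 m.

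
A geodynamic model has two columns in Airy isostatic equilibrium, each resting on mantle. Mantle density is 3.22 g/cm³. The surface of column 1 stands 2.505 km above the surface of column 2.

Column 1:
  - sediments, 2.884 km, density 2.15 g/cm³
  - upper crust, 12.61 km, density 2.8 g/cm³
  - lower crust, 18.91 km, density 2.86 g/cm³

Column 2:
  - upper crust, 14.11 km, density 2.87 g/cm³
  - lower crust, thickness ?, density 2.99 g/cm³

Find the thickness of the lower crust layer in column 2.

Take the compensation level at the base of the deeper column (depth z_c below the surface of column 1) and equate Σ ρ_i t_i down to z_c; mantle fills any gap and the z_c terms cancel.
Column 1: 2.884×2.15 + 12.61×2.8 + 18.91×2.86 + (z_c − 34.404)×3.22
Column 2: 2.505×0 + 14.11×2.87 + x×2.99 + (z_c − 2.505 − 14.11 − x)×3.22
The z_c×3.22 term appears on both sides and cancels. Collect the known terms of each column as K = Σ(ρt)_known − 3.22 × (depth of known layers): K_1 = 95.5912 − 3.22×34.404 = −15.18968; K_2 = 40.4957 − 3.22×(2.505 + 14.11) = −13.0046.
Balance: K_1 = K_2 − x×(3.22 − 2.99), so x = (K_2 − K_1)/(3.22 − 2.99) = 2.18508/0.23 = 9.5 km.

9.5 km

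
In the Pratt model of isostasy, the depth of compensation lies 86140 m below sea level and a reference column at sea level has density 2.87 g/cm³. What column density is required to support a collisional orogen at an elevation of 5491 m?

2.7 g/cm³

Pratt balance: ρ_ref D = ρ (D + h).
ρ = ρ_ref D/(D + h) = 2.87 × 86140 m/(86140 m + 5491 m) = 2.7 g/cm³.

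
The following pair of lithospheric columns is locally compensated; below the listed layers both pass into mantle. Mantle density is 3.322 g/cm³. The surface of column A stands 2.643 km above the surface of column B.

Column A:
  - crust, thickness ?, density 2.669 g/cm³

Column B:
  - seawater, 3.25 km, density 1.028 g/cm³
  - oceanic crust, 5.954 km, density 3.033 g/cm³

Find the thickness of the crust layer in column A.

Take the compensation level at the base of the deeper column (depth z_c below the surface of column A) and equate Σ ρ_i t_i down to z_c; mantle fills any gap and the z_c terms cancel.
Column A: x×2.669 + (z_c − 0 − x)×3.322
Column B: 2.643×0 + 3.25×1.028 + 5.954×3.033 + (z_c − 2.643 − 9.204)×3.322
The z_c×3.322 term appears on both sides and cancels. Collect the known terms of each column as K = Σ(ρt)_known − 3.322 × (depth of known layers): K_A = 0 − 3.322×0 = 0; K_B = 21.399482 − 3.322×(2.643 + 9.204) = −17.956252.
Balance: K_A − x×(3.322 − 2.669) = K_B, so x = (K_A − K_B)/(3.322 − 2.669) = 17.9563/0.653 = 27.5 km.

27.5 km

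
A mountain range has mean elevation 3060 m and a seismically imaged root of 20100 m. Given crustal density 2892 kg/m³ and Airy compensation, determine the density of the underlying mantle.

Airy balance: ρ_c h = (ρ_m − ρ_c) r → ρ_m = ρ_c (1 + h/r).
ρ_m = 2892 × (1 + 3060 m/20100 m) = 3330 kg/m³.

3330 kg/m³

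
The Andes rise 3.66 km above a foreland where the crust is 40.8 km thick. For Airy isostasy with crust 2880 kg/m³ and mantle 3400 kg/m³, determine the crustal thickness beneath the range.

64.7 km

Root depth r = h ρ_c / (ρ_m − ρ_c) = 3.66 km × 2880 / 520 = 20.27 km.
Total thickness = T + h + r = 40.8 km + 3.66 km + 20.27 km = 64.7 km.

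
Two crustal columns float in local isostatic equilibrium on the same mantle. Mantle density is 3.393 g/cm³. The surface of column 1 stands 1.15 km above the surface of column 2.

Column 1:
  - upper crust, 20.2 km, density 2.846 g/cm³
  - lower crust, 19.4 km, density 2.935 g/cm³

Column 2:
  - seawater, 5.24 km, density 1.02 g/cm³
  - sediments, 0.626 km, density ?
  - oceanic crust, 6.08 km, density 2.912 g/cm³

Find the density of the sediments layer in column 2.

2.32 g/cm³

Take the compensation level at the base of the deeper column (depth z_c below the surface of column 1) and equate Σ ρ_i t_i down to z_c; mantle fills any gap and the z_c terms cancel.
Column 1: 20.2×2.846 + 19.4×2.935 + (z_c − 39.6)×3.393
Column 2: 1.15×0 + 5.24×1.02 + 0.626×ρ + 6.08×2.912 + (z_c − 1.15 − 11.946)×3.393
The z_c×3.393 term appears on both sides and cancels. Collect the known terms of each column as K = Σ(ρt)_known − 3.393 × (depth of known layers): K_1 = 114.4282 − 3.393×39.6 = −19.9346; K_2 = 23.04976 − 3.393×(1.15 + 11.946) = −21.384968.
Balance: K_1 = K_2 + 0.626×ρ, so ρ = (K_1 − K_2)/0.626 = 1.45037/0.626 = 2.32 g/cm³.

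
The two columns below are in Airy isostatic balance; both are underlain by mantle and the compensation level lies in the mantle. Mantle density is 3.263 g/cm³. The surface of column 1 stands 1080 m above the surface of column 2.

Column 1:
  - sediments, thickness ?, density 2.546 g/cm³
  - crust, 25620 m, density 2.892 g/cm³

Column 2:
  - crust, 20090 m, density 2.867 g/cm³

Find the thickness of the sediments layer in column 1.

2750 m

Take the compensation level at the base of the deeper column (depth z_c below the surface of column 1) and equate Σ ρ_i t_i down to z_c; mantle fills any gap and the z_c terms cancel.
Column 1: x×2.546 + 25620×2.892 + (z_c − 25620 − x)×3.263
Column 2: 1080×0 + 20090×2.867 + (z_c − 1080 − 20090)×3.263
The z_c×3.263 term appears on both sides and cancels. Collect the known terms of each column as K = Σ(ρt)_known − 3.263 × (depth of known layers): K_1 = 74093.04 − 3.263×25620 = −9505.02; K_2 = 57598.03 − 3.263×(1080 + 20090) = −11479.68.
Balance: K_1 − x×(3.263 − 2.546) = K_2, so x = (K_1 − K_2)/(3.263 − 2.546) = 1974.66/0.717 = 2750 m.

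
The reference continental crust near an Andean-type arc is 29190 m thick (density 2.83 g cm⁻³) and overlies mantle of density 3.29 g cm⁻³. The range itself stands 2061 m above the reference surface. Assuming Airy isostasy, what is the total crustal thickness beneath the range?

43900 m

Root depth r = h ρ_c / (ρ_m − ρ_c) = 2061 m × 2.83 / 0.46 = 12680 m.
Total thickness = T + h + r = 29190 m + 2061 m + 12680 m = 43900 m.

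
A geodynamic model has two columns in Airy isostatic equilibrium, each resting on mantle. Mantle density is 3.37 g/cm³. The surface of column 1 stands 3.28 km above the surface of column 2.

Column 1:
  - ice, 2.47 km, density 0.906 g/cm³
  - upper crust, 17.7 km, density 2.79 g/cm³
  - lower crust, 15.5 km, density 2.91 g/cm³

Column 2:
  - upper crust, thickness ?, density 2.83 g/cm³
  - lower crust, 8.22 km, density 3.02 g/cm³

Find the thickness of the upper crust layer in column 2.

Take the compensation level at the base of the deeper column (depth z_c below the surface of column 1) and equate Σ ρ_i t_i down to z_c; mantle fills any gap and the z_c terms cancel.
Column 1: 2.47×0.906 + 17.7×2.79 + 15.5×2.91 + (z_c − 35.67)×3.37
Column 2: 3.28×0 + x×2.83 + 8.22×3.02 + (z_c − 3.28 − 8.22 − x)×3.37
The z_c×3.37 term appears on both sides and cancels. Collect the known terms of each column as K = Σ(ρt)_known − 3.37 × (depth of known layers): K_1 = 96.72582 − 3.37×35.67 = −23.48208; K_2 = 24.8244 − 3.37×(3.28 + 8.22) = −13.9306.
Balance: K_1 = K_2 − x×(3.37 − 2.83), so x = (K_2 − K_1)/(3.37 − 2.83) = 9.55148/0.54 = 17.7 km.

17.7 km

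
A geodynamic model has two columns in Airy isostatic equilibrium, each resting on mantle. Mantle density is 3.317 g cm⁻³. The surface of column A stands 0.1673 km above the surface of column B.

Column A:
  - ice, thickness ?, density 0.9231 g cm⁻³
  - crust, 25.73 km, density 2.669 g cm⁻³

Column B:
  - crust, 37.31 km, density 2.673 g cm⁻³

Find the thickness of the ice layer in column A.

Take the compensation level at the base of the deeper column (depth z_c below the surface of column A) and equate Σ ρ_i t_i down to z_c; mantle fills any gap and the z_c terms cancel.
Column A: x×0.9231 + 25.73×2.669 + (z_c − 25.73 − x)×3.317
Column B: 0.1673×0 + 37.31×2.673 + (z_c − 0.1673 − 37.31)×3.317
The z_c×3.317 term appears on both sides and cancels. Collect the known terms of each column as K = Σ(ρt)_known − 3.317 × (depth of known layers): K_A = 68.67337 − 3.317×25.73 = −16.67304; K_B = 99.72963 − 3.317×(0.1673 + 37.31) = −24.5825741.
Balance: K_A − x×(3.317 − 0.9231) = K_B, so x = (K_A − K_B)/(3.317 − 0.9231) = 7.90953/2.3939 = 3.3 km.

3.3 km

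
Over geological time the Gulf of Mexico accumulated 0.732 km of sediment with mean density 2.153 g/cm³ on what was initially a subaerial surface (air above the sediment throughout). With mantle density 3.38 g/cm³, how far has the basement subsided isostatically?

Subaerial load: s = t ρ_sed / ρ_m = 0.732 km × 2.153/3.38 = 0.466 km.

0.466 km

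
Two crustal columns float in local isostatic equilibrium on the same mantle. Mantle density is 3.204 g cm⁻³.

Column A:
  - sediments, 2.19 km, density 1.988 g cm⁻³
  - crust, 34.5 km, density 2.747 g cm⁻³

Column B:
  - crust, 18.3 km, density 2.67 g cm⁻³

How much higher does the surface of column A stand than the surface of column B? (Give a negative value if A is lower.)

For any compensation level in the mantle, the mantle terms cancel and isostasy reduces to e = (Σt_A − Σt_B) − (Σ(ρt)_A − Σ(ρt)_B) / ρ_m.
Σt_A = 36.69 km; Σt_B = 18.3 km; Σ(ρt)_A = 99.12522; Σ(ρt)_B = 48.861 (in km·g cm⁻³).
e = (36.69 − 18.3) − (99.12522 − 48.861) / 3.204 = 2.7 km.

2.7 km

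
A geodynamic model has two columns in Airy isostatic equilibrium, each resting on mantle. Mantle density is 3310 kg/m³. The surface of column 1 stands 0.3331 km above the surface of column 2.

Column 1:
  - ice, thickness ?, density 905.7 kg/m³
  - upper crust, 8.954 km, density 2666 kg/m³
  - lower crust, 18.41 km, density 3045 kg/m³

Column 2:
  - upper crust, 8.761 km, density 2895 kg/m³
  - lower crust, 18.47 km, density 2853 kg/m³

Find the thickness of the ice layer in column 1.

1.05 km

Take the compensation level at the base of the deeper column (depth z_c below the surface of column 1) and equate Σ ρ_i t_i down to z_c; mantle fills any gap and the z_c terms cancel.
Column 1: x×905.7 + 8.954×2666 + 18.41×3045 + (z_c − 27.364 − x)×3310
Column 2: 0.3331×0 + 8.761×2895 + 18.47×2853 + (z_c − 0.3331 − 27.231)×3310
The z_c×3310 term appears on both sides and cancels. Collect the known terms of each column as K = Σ(ρt)_known − 3310 × (depth of known layers): K_1 = 79929.814 − 3310×27.364 = −10645.026; K_2 = 78058.005 − 3310×(0.3331 + 27.231) = −13179.166.
Balance: K_1 − x×(3310 − 905.7) = K_2, so x = (K_1 − K_2)/(3310 − 905.7) = 2534.14/2404.3 = 1.05 km.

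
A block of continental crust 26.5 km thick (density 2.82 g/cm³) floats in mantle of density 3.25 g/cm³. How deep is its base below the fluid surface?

Draft d = t ρ_obj/ρ_fluid = 26.5 km × 2.82/3.25 = 23 km.

23 km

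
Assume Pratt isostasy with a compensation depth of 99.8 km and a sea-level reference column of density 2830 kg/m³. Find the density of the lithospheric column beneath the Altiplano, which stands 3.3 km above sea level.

2740 kg/m³

Pratt balance: ρ_ref D = ρ (D + h).
ρ = ρ_ref D/(D + h) = 2830 × 99.8 km/(99.8 km + 3.3 km) = 2740 kg/m³.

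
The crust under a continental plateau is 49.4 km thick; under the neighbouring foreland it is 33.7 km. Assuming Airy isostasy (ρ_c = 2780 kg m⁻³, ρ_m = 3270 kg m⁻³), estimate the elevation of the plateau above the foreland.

2.35 km

Excess crust Δ = 49.4 km − 33.7 km = 15.7 km, split between elevation h and root r with h + r = Δ.
Airy balance ρ_c h = (ρ_m − ρ_c) r gives r = h ρ_c/(ρ_m − ρ_c), so h (1 + ρ_c/(ρ_m − ρ_c)) = Δ, i.e. h = Δ (ρ_m − ρ_c)/ρ_m.
h = 15.7 km × 490/3270 = 2.35 km.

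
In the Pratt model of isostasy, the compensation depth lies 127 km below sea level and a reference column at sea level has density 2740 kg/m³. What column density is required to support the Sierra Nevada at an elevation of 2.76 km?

Pratt balance: ρ_ref D = ρ (D + h).
ρ = ρ_ref D/(D + h) = 2740 × 127 km/(127 km + 2.76 km) = 2680 kg/m³.

2680 kg/m³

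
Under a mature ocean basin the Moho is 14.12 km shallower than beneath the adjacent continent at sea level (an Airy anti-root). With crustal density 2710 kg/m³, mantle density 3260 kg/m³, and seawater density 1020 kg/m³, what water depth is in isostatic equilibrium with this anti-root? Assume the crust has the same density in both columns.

4.6 km

Replacing a thickness d of crust by seawater at the top must be balanced by replacing crust with mantle at the base: d (ρ_c − ρ_w) = a (ρ_m − ρ_c).
d = a (ρ_m − ρ_c)/(ρ_c − ρ_w) = 14.12 km × 550/1690 = 4.6 km.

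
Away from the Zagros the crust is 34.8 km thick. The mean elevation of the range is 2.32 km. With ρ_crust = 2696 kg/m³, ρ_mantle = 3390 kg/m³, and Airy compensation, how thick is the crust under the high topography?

Root depth r = h ρ_c / (ρ_m − ρ_c) = 2.32 km × 2696 / 694 = 9.013 km.
Total thickness = T + h + r = 34.8 km + 2.32 km + 9.013 km = 46.1 km.

46.1 km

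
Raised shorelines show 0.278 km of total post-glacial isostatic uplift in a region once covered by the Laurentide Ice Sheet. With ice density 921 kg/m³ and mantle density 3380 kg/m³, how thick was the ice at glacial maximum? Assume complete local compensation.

u = t ρ_ice/ρ_m → t = u ρ_m/ρ_ice = 0.278 km × 3380/921 = 1.02 km.

1.02 km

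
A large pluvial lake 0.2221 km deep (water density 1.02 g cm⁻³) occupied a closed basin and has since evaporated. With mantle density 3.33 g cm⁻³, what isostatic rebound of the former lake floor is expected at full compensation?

u = d ρ_w/ρ_m = 0.2221 km × 1.02/3.33 = 0.068 km.

0.068 km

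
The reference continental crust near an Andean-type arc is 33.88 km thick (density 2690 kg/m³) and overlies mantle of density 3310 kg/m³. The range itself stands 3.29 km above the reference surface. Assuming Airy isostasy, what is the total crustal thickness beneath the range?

51.4 km

Root depth r = h ρ_c / (ρ_m − ρ_c) = 3.29 km × 2690 / 620 = 14.27 km.
Total thickness = T + h + r = 33.88 km + 3.29 km + 14.27 km = 51.4 km.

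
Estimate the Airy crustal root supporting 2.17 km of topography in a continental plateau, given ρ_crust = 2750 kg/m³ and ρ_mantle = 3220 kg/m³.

For local isostatic compensation: the weight of the topography is balanced by the buoyancy of the root, ρ_c h = (ρ_m − ρ_c) r.
r = h · ρ_c / (ρ_m − ρ_c) = 2.17 km × 2750 / (3220 − 2750) = 12.7 km.

12.7 km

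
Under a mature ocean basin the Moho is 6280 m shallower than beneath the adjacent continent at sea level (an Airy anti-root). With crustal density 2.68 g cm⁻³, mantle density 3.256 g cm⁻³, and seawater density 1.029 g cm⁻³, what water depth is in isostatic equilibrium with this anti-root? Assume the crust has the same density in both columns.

Replacing a thickness d of crust by seawater at the top must be balanced by replacing crust with mantle at the base: d (ρ_c − ρ_w) = a (ρ_m − ρ_c).
d = a (ρ_m − ρ_c)/(ρ_c − ρ_w) = 6280 m × 0.576/1.651 = 2190 m.

2190 m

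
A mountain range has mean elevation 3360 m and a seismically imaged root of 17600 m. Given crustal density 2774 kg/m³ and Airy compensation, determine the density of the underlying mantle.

3300 kg/m³

Airy balance: ρ_c h = (ρ_m − ρ_c) r → ρ_m = ρ_c (1 + h/r).
ρ_m = 2774 × (1 + 3360 m/17600 m) = 3300 kg/m³.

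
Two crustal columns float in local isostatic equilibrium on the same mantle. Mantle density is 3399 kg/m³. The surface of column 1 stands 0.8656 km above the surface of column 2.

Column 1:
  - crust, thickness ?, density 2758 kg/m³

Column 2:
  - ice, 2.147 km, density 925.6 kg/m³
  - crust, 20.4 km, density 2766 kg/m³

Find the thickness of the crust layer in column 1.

33 km

Take the compensation level at the base of the deeper column (depth z_c below the surface of column 1) and equate Σ ρ_i t_i down to z_c; mantle fills any gap and the z_c terms cancel.
Column 1: x×2758 + (z_c − 0 − x)×3399
Column 2: 0.8656×0 + 2.147×925.6 + 20.4×2766 + (z_c − 0.8656 − 22.547)×3399
The z_c×3399 term appears on both sides and cancels. Collect the known terms of each column as K = Σ(ρt)_known − 3399 × (depth of known layers): K_1 = 0 − 3399×0 = 0; K_2 = 58413.6632 − 3399×(0.8656 + 22.547) = −21165.7642.
Balance: K_1 − x×(3399 − 2758) = K_2, so x = (K_1 − K_2)/(3399 − 2758) = 21165.8/641 = 33 km.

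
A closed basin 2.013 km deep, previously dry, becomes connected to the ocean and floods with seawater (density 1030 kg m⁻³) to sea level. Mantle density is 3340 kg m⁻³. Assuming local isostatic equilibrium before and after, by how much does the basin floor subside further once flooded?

After flooding the water column is d + s deep. Its weight must equal the weight of mantle displaced by the extra subsidence s: (d + s) ρ_w = s ρ_m.
s = d ρ_w / (ρ_m − ρ_w) = 2.013 km × 1030/(3340 − 1030) = 0.898 km.

0.898 km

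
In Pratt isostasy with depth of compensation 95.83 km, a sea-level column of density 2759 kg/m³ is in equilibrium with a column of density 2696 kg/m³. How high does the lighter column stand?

2.24 km

ρ_ref D = ρ (D + h) → h = D (ρ_ref − ρ)/ρ.
h = 95.83 km × (2759 − 2696)/2696 = 2.24 km.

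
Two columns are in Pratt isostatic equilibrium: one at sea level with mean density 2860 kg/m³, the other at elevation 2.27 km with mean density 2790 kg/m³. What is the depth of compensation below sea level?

ρ_ref D = ρ (D + h) → D (ρ_ref − ρ) = ρ h.
D = ρ h/(ρ_ref − ρ) = 2790 × 2.27 km/(2860 − 2790) = 90.5 km.

90.5 km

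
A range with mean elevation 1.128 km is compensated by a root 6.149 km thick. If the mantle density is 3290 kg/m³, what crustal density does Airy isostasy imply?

ρ_c h = (ρ_m − ρ_c) r → ρ_c (h + r) = ρ_m r → ρ_c = ρ_m r / (h + r).
ρ_c = 3290 × 6.149 km / (1.128 km + 6.149 km) = 2780 kg/m³.

2780 kg/m³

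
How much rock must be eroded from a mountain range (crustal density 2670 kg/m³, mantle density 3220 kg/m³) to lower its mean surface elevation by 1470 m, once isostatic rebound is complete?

Net drop Δ = e − u = e − e ρ_c/ρ_m = e (ρ_m − ρ_c)/ρ_m.
e = Δ ρ_m/(ρ_m − ρ_c) = 1470 m × 3220/550 = 8610 m.

8610 m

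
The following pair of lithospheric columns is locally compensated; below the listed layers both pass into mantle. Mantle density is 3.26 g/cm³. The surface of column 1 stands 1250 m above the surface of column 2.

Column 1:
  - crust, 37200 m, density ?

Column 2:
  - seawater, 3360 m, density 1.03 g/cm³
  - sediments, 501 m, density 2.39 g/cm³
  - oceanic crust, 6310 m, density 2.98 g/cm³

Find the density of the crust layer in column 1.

2.89 g/cm³

Take the compensation level at the base of the deeper column (depth z_c below the surface of column 1) and equate Σ ρ_i t_i down to z_c; mantle fills any gap and the z_c terms cancel.
Column 1: 37200×ρ + (z_c − 37200)×3.26
Column 2: 1250×0 + 3360×1.03 + 501×2.39 + 6310×2.98 + (z_c − 1250 − 10171)×3.26
The z_c×3.26 term appears on both sides and cancels. Collect the known terms of each column as K = Σ(ρt)_known − 3.26 × (depth of known layers): K_1 = 0 − 3.26×37200 = −121272; K_2 = 23461.99 − 3.26×(1250 + 10171) = −13770.47.
Balance: K_1 + 37200×ρ = K_2, so ρ = (K_2 − K_1)/37200 = 107502/37200 = 2.89 g/cm³.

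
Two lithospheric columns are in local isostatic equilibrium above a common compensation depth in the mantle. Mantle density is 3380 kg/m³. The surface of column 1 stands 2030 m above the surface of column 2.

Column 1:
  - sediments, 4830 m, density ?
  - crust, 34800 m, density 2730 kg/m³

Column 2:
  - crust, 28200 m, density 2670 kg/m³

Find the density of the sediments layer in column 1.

Take the compensation level at the base of the deeper column (depth z_c below the surface of column 1) and equate Σ ρ_i t_i down to z_c; mantle fills any gap and the z_c terms cancel.
Column 1: 4830×ρ + 34800×2730 + (z_c − 39630)×3380
Column 2: 2030×0 + 28200×2670 + (z_c − 2030 − 28200)×3380
The z_c×3380 term appears on both sides and cancels. Collect the known terms of each column as K = Σ(ρt)_known − 3380 × (depth of known layers): K_1 = 95004000 − 3380×39630 = −38945400; K_2 = 75294000 − 3380×(2030 + 28200) = −26883400.
Balance: K_1 + 4830×ρ = K_2, so ρ = (K_2 − K_1)/4830 = 12062000/4830 = 2500 kg/m³.

2500 kg/m³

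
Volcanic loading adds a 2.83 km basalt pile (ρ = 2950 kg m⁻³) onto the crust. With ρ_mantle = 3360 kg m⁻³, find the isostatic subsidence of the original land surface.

2.48 km

Subaerial loading: s = t ρ_load / ρ_m.
s = 2.83 km × 2950/3360 = 2.48 km.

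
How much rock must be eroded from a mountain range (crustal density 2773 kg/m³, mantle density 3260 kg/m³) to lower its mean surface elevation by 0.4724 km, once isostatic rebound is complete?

3.16 km

Net drop Δ = e − u = e − e ρ_c/ρ_m = e (ρ_m − ρ_c)/ρ_m.
e = Δ ρ_m/(ρ_m − ρ_c) = 0.4724 km × 3260/487 = 3.16 km.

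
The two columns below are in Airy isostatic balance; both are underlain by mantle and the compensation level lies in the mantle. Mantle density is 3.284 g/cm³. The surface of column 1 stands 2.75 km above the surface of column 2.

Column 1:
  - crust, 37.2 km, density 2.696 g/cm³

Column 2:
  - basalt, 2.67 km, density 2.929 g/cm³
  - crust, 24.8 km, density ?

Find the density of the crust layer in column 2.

2.8 g/cm³

Take the compensation level at the base of the deeper column (depth z_c below the surface of column 1) and equate Σ ρ_i t_i down to z_c; mantle fills any gap and the z_c terms cancel.
Column 1: 37.2×2.696 + (z_c − 37.2)×3.284
Column 2: 2.75×0 + 2.67×2.929 + 24.8×ρ + (z_c − 2.75 − 27.47)×3.284
The z_c×3.284 term appears on both sides and cancels. Collect the known terms of each column as K = Σ(ρt)_known − 3.284 × (depth of known layers): K_1 = 100.2912 − 3.284×37.2 = −21.8736; K_2 = 7.82043 − 3.284×(2.75 + 27.47) = −91.42205.
Balance: K_1 = K_2 + 24.8×ρ, so ρ = (K_1 − K_2)/24.8 = 69.5485/24.8 = 2.8 g/cm³.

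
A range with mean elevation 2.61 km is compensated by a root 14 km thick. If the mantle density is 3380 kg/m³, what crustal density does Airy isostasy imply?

ρ_c h = (ρ_m − ρ_c) r → ρ_c (h + r) = ρ_m r → ρ_c = ρ_m r / (h + r).
ρ_c = 3380 × 14 km / (2.61 km + 14 km) = 2850 kg/m³.

2850 kg/m³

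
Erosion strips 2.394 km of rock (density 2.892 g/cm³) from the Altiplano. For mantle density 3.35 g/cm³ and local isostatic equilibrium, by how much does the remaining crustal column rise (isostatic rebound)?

2.07 km

Unloading: uplift u = e ρ_c/ρ_m = 2.394 km × 2.892/3.35 = 2.07 km.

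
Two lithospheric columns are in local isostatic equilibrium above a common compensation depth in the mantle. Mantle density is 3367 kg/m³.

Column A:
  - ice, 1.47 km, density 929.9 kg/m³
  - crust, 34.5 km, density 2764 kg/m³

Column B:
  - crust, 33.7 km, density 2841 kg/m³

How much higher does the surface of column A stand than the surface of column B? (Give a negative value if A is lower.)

1.98 km

For any compensation level in the mantle, the mantle terms cancel and isostasy reduces to e = (Σt_A − Σt_B) − (Σ(ρt)_A − Σ(ρt)_B) / ρ_m.
Σt_A = 35.97 km; Σt_B = 33.7 km; Σ(ρt)_A = 96724.953; Σ(ρt)_B = 95741.7 (in km·kg/m³).
e = (35.97 − 33.7) − (96724.953 − 95741.7) / 3367 = 1.98 km.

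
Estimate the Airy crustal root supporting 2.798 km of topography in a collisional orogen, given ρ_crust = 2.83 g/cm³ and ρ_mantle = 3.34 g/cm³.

By Archimedes' principle applied to the lithosphere: the weight of the topography is balanced by the buoyancy of the root, ρ_c h = (ρ_m − ρ_c) r.
r = h · ρ_c / (ρ_m − ρ_c) = 2.798 km × 2.83 / (3.34 − 2.83) = 15.5 km.

15.5 km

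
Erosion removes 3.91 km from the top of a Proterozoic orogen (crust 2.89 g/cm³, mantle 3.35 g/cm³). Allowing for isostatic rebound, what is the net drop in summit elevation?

Rebound u = e ρ_c/ρ_m = 3.91 km × 2.89/3.35 = 3.373 km.
Net surface drop = e − u = 3.91 km − 3.373 km = e (ρ_m − ρ_c)/ρ_m = 0.537 km.

0.537 km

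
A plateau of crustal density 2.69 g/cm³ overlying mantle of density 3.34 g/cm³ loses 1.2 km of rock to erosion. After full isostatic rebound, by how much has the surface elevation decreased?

0.234 km

Rebound u = e ρ_c/ρ_m = 1.2 km × 2.69/3.34 = 0.9665 km.
Net surface drop = e − u = 1.2 km − 0.9665 km = e (ρ_m − ρ_c)/ρ_m = 0.234 km.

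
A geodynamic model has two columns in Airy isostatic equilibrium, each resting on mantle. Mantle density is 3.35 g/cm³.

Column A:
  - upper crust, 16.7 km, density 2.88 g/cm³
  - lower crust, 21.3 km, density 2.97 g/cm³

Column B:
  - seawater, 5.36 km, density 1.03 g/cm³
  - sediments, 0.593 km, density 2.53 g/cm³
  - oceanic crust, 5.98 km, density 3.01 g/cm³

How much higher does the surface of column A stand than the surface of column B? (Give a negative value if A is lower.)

0.295 km

For any compensation level in the mantle, the mantle terms cancel and isostasy reduces to e = (Σt_A − Σt_B) − (Σ(ρt)_A − Σ(ρt)_B) / ρ_m.
Σt_A = 38 km; Σt_B = 11.933 km; Σ(ρt)_A = 111.357; Σ(ρt)_B = 25.02089 (in km·g/cm³).
e = (38 − 11.933) − (111.357 − 25.02089) / 3.35 = 0.295 km.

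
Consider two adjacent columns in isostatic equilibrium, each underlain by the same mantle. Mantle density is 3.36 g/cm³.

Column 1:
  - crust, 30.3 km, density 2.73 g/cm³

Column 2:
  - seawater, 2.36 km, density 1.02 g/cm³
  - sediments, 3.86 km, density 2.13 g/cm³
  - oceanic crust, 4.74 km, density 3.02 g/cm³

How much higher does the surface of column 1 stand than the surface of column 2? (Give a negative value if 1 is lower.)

For any compensation level in the mantle, the mantle terms cancel and isostasy reduces to e = (Σt_1 − Σt_2) − (Σ(ρt)_1 − Σ(ρt)_2) / ρ_m.
Σt_1 = 30.3 km; Σt_2 = 10.96 km; Σ(ρt)_1 = 82.719; Σ(ρt)_2 = 24.9438 (in km·g/cm³).
e = (30.3 − 10.96) − (82.719 − 24.9438) / 3.36 = 2.15 km.

2.15 km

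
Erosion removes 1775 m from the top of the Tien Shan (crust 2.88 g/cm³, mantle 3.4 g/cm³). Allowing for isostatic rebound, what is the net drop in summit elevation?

Rebound u = e ρ_c/ρ_m = 1775 m × 2.88/3.4 = 1504 m.
Net surface drop = e − u = 1775 m − 1504 m = e (ρ_m − ρ_c)/ρ_m = 271 m.

271 m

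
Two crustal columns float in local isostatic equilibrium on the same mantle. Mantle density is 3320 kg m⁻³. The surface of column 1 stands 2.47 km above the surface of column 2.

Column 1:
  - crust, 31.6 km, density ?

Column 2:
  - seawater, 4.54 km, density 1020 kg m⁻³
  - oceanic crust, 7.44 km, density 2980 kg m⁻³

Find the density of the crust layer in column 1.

Take the compensation level at the base of the deeper column (depth z_c below the surface of column 1) and equate Σ ρ_i t_i down to z_c; mantle fills any gap and the z_c terms cancel.
Column 1: 31.6×ρ + (z_c − 31.6)×3320
Column 2: 2.47×0 + 4.54×1020 + 7.44×2980 + (z_c − 2.47 − 11.98)×3320
The z_c×3320 term appears on both sides and cancels. Collect the known terms of each column as K = Σ(ρt)_known − 3320 × (depth of known layers): K_1 = 0 − 3320×31.6 = −104912; K_2 = 26802 − 3320×(2.47 + 11.98) = −21172.
Balance: K_1 + 31.6×ρ = K_2, so ρ = (K_2 − K_1)/31.6 = 83740/31.6 = 2650 kg m⁻³.

2650 kg m⁻³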